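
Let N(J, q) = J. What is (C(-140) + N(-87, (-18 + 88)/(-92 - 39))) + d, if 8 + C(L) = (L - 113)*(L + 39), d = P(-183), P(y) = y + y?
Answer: 25092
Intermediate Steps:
P(y) = 2*y
d = -366 (d = 2*(-183) = -366)
C(L) = -8 + (-113 + L)*(39 + L) (C(L) = -8 + (L - 113)*(L + 39) = -8 + (-113 + L)*(39 + L))
(C(-140) + N(-87, (-18 + 88)/(-92 - 39))) + d = ((-4415 + (-140)² - 74*(-140)) - 87) - 366 = ((-4415 + 19600 + 10360) - 87) - 366 = (25545 - 87) - 366 = 25458 - 366 = 25092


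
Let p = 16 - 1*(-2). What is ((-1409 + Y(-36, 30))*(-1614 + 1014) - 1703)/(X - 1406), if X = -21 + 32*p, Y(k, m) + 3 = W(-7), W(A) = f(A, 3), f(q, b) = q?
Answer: -849697/851 ≈ -998.47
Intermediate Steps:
W(A) = A
Y(k, m) = -10 (Y(k, m) = -3 - 7 = -10)
p = 18 (p = 16 + 2 = 18)
X = 555 (X = -21 + 32*18 = -21 + 576 = 555)
((-1409 + Y(-36, 30))*(-1614 + 1014) - 1703)/(X - 1406) = ((-1409 - 10)*(-1614 + 1014) - 1703)/(555 - 1406) = (-1419*(-600) - 1703)/(-851) = (851400 - 1703)*(-1/851) = 849697*(-1/851) = -849697/851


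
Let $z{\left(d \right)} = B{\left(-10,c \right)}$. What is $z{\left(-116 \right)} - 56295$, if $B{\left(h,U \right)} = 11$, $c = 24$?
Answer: $-56284$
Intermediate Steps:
$z{\left(d \right)} = 11$
$z{\left(-116 \right)} - 56295 = 11 - 56295 = -56284$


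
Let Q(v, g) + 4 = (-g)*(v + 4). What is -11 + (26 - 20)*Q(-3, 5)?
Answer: -65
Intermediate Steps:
Q(v, g) = -4 - g*(4 + v) (Q(v, g) = -4 + (-g)*(v + 4) = -4 + (-g)*(4 + v) = -4 - g*(4 + v))
-11 + (26 - 20)*Q(-3, 5) = -11 + (26 - 20)*(-4 - 4*5 - 1*5*(-3)) = -11 + 6*(-4 - 20 + 15) = -11 + 6*(-9) = -11 - 54 = -65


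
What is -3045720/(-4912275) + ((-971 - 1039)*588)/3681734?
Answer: 25751482388/86122332785 ≈ 0.29901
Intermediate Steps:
-3045720/(-4912275) + ((-971 - 1039)*588)/3681734 = -3045720*(-1/4912275) - 2010*588*(1/3681734) = 203048/327485 - 1181880*1/3681734 = 203048/327485 - 84420/262981 = 25751482388/86122332785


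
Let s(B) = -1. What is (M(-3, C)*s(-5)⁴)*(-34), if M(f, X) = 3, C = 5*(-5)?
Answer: -102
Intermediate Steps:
C = -25
(M(-3, C)*s(-5)⁴)*(-34) = (3*(-1)⁴)*(-34) = (3*1)*(-34) = 3*(-34) = -102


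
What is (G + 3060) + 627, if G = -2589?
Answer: 1098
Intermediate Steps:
(G + 3060) + 627 = (-2589 + 3060) + 627 = 471 + 627 = 1098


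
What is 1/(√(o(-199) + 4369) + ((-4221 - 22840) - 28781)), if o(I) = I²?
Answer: -27921/1559142497 - √43970/3118284994 ≈ -1.7975e-5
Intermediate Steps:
1/(√(o(-199) + 4369) + ((-4221 - 22840) - 28781)) = 1/(√((-199)² + 4369) + ((-4221 - 22840) - 28781)) = 1/(√(39601 + 4369) + (-27061 - 28781)) = 1/(√43970 - 55842) = 1/(-55842 + √43970)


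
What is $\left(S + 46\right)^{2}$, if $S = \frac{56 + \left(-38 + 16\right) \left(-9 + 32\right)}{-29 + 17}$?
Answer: $\frac{27889}{4} \approx 6972.3$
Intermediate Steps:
$S = \frac{75}{2}$ ($S = \frac{56 - 506}{-12} = \left(56 - 506\right) \left(- \frac{1}{12}\right) = \left(-450\right) \left(- \frac{1}{12}\right) = \frac{75}{2} \approx 37.5$)
$\left(S + 46\right)^{2} = \left(\frac{75}{2} + 46\right)^{2} = \left(\frac{167}{2}\right)^{2} = \frac{27889}{4}$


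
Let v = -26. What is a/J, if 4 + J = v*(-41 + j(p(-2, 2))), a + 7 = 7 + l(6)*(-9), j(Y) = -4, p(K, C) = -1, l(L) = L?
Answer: -27/583 ≈ -0.046312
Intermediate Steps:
a = -54 (a = -7 + (7 + 6*(-9)) = -7 + (7 - 54) = -7 - 47 = -54)
J = 1166 (J = -4 - 26*(-41 - 4) = -4 - 26*(-45) = -4 + 1170 = 1166)
a/J = -54/1166 = -54*1/1166 = -27/583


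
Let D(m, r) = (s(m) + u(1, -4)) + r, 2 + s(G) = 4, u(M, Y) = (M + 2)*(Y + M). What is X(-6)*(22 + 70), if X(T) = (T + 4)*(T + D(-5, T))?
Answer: 3496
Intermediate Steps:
u(M, Y) = (2 + M)*(M + Y)
s(G) = 2 (s(G) = -2 + 4 = 2)
D(m, r) = -7 + r (D(m, r) = (2 + (1² + 2*1 + 2*(-4) + 1*(-4))) + r = (2 + (1 + 2 - 8 - 4)) + r = (2 - 9) + r = -7 + r)
X(T) = (-7 + 2*T)*(4 + T) (X(T) = (T + 4)*(T + (-7 + T)) = (4 + T)*(-7 + 2*T) = (-7 + 2*T)*(4 + T))
X(-6)*(22 + 70) = (-28 - 6 + 2*(-6)²)*(22 + 70) = (-28 - 6 + 2*36)*92 = (-28 - 6 + 72)*92 = 38*92 = 3496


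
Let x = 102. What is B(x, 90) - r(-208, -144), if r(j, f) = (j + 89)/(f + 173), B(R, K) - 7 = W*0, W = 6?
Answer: 322/29 ≈ 11.103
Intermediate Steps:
B(R, K) = 7 (B(R, K) = 7 + 6*0 = 7 + 0 = 7)
r(j, f) = (89 + j)/(173 + f)
B(x, 90) - r(-208, -144) = 7 - (89 - 208)/(173 - 144) = 7 - (-119)/29 = 7 - 1*(-119/29) = 7 + 119/29 = 322/29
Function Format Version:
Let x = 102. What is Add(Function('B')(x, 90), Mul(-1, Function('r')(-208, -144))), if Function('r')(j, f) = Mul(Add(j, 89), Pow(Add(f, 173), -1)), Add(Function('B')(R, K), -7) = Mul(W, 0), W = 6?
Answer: Rational(322, 29) ≈ 11.103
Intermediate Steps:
Function('B')(R, K) = 7 (Function('B')(R, K) = Add(7, Mul(6, 0)) = Add(7, 0) = 7)
Function('r')(j, f) = Mul(Pow(Add(173, f), -1), Add(89, j)) (Function('r')(j, f) = Mul(Add(89, j), Pow(Add(173, f), -1)) = Mul(Pow(Add(173, f), -1), Add(89, j)))
Add(Function('B')(x, 90), Mul(-1, Function('r')(-208, -144))) = Add(7, Mul(-1, Mul(Pow(Add(173, -144), -1), Add(89, -208)))) = Add(7, Mul(-1, Mul(Pow(29, -1), -119))) = Add(7, Mul(-1, Mul(Rational(1, 29), -119))) = Add(7, Mul(-1, Rational(-119, 29))) = Add(7, Rational(119, 29)) = Rational(322, 29)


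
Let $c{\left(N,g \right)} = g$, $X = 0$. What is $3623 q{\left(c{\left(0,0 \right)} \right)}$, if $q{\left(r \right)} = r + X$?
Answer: $0$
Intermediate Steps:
$q{\left(r \right)} = r$ ($q{\left(r \right)} = r + 0 = r$)
$3623 q{\left(c{\left(0,0 \right)} \right)} = 3623 \cdot 0 = 0$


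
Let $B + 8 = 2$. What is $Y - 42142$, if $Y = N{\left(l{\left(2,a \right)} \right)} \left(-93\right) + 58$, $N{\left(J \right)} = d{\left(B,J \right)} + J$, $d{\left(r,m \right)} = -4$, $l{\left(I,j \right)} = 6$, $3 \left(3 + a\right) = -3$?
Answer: $-42270$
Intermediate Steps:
$B = -6$ ($B = -8 + 2 = -6$)
$a = -4$ ($a = -3 + \frac{1}{3} \left(-3\right) = -3 - 1 = -4$)
$N{\left(J \right)} = -4 + J$
$Y = -128$ ($Y = \left(-4 + 6\right) \left(-93\right) + 58 = 2 \left(-93\right) + 58 = -186 + 58 = -128$)
$Y - 42142 = -128 - 42142 = -42270$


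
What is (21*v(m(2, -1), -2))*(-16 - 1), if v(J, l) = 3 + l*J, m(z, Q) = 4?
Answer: 1785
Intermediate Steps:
v(J, l) = 3 + J*l
(21*v(m(2, -1), -2))*(-16 - 1) = (21*(3 + 4*(-2)))*(-16 - 1) = (21*(3 - 8))*(-17) = (21*(-5))*(-17) = -105*(-17) = 1785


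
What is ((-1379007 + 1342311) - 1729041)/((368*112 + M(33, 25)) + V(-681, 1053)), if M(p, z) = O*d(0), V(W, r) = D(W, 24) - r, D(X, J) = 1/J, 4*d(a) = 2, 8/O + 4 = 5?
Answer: -42377688/964009 ≈ -43.960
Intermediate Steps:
O = 8 (O = 8/(-4 + 5) = 8/1 = 8*1 = 8)
d(a) = ½ (d(a) = (¼)*2 = ½)
V(W, r) = 1/24 - r
M(p, z) = 4 (M(p, z) = 8*(½) = 4)
((-1379007 + 1342311) - 1729041)/((368*112 + M(33, 25)) + V(-681, 1053)) = ((-1379007 + 1342311) - 1729041)/((368*112 + 4) + (1/24 - 1*1053)) = (-36696 - 1729041)/((41216 + 4) + (1/24 - 1053)) = -1765737/(41220 - 25271/24) = -1765737/964009/24 = -1765737*24/964009 = -42377688/964009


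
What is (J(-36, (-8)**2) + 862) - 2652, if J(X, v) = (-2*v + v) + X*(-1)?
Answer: -1818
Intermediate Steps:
J(X, v) = -X - v (J(X, v) = -v - X = -X - v)
(J(-36, (-8)**2) + 862) - 2652 = ((-1*(-36) - 1*(-8)**2) + 862) - 2652 = ((36 - 1*64) + 862) - 2652 = ((36 - 64) + 862) - 2652 = (-28 + 862) - 2652 = 834 - 2652 = -1818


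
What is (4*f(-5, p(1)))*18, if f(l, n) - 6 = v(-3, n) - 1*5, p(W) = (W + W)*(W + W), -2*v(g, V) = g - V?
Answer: 324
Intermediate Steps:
v(g, V) = V/2 - g/2 (v(g, V) = -(g - V)/2 = V/2 - g/2)
p(W) = 4*W² (p(W) = (2*W)*(2*W) = 4*W²)
f(l, n) = 5/2 + n/2 (f(l, n) = 6 + ((n/2 - ½*(-3)) - 1*5) = 6 + ((n/2 + 3/2) - 5) = 6 + ((3/2 + n/2) - 5) = 6 + (-7/2 + n/2) = 5/2 + n/2)
(4*f(-5, p(1)))*18 = (4*(5/2 + (4*1²)/2))*18 = (4*(5/2 + (4*1)/2))*18 = (4*(5/2 + (½)*4))*18 = (4*(5/2 + 2))*18 = (4*(9/2))*18 = 18*18 = 324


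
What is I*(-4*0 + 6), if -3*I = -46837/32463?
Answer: 93674/32463 ≈ 2.8856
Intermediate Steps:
I = 46837/97389 (I = -(-46837)/(3*32463) = -1/3*(-46837/32463) = 46837/97389 ≈ 0.48093)
I*(-4*0 + 6) = 46837*(-4*0 + 6)/97389 = 46837*(0 + 6)/97389 = (46837/97389)*6 = 93674/32463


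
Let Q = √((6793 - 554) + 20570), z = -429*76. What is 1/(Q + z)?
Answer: -1716/55947053 - √26809/1062994007 ≈ -3.0826e-5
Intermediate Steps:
z = -32604
Q = √26809 (Q = √(6239 + 20570) = √26809 ≈ 163.73)
1/(Q + z) = 1/(√26809 - 32604) = 1/(-32604 + √26809)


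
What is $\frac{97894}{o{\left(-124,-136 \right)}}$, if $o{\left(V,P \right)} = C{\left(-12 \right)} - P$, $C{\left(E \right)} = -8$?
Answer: $\frac{48947}{64} \approx 764.8$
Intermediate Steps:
$o{\left(V,P \right)} = -8 - P$
$\frac{97894}{o{\left(-124,-136 \right)}} = \frac{97894}{-8 - -136} = \frac{97894}{-8 + 136} = \frac{97894}{128} = 97894 \cdot \frac{1}{128} = \frac{48947}{64}$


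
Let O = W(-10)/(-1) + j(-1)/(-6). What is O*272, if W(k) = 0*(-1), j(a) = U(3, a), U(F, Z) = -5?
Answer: 680/3 ≈ 226.67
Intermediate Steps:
j(a) = -5
W(k) = 0
O = ⅚ (O = 0/(-1) - 5/(-6) = 0*(-1) - 5*(-⅙) = 0 + ⅚ = ⅚ ≈ 0.83333)
O*272 = (⅚)*272 = 680/3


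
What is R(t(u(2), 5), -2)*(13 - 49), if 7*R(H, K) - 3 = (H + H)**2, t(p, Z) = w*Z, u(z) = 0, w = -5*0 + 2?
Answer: -14508/7 ≈ -2072.6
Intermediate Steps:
w = 2 (w = 0 + 2 = 2)
t(p, Z) = 2*Z
R(H, K) = 3/7 + 4*H**2/7 (R(H, K) = 3/7 + (H + H)**2/7 = 3/7 + (2*H)**2/7 = 3/7 + (4*H**2)/7 = 3/7 + 4*H**2/7)
R(t(u(2), 5), -2)*(13 - 49) = (3/7 + 4*(2*5)**2/7)*(13 - 49) = (3/7 + (4/7)*10**2)*(-36) = (3/7 + (4/7)*100)*(-36) = (3/7 + 400/7)*(-36) = (403/7)*(-36) = -14508/7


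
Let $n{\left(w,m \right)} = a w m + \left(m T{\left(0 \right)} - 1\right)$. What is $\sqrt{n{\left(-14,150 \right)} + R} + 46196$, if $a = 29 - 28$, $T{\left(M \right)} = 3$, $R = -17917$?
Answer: $46196 + 4 i \sqrt{1223} \approx 46196.0 + 139.89 i$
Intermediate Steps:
$a = 1$
$n{\left(w,m \right)} = -1 + 3 m + m w$ ($n{\left(w,m \right)} = 1 w m + \left(m 3 - 1\right) = w m + \left(3 m - 1\right) = m w + \left(-1 + 3 m\right) = -1 + 3 m + m w$)
$\sqrt{n{\left(-14,150 \right)} + R} + 46196 = \sqrt{\left(-1 + 3 \cdot 150 + 150 \left(-14\right)\right) - 17917} + 46196 = \sqrt{\left(-1 + 450 - 2100\right) - 17917} + 46196 = \sqrt{-1651 - 17917} + 46196 = \sqrt{-19568} + 46196 = 4 i \sqrt{1223} + 46196 = 46196 + 4 i \sqrt{1223}$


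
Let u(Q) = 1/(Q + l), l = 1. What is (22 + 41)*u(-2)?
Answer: -63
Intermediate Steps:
u(Q) = 1/(1 + Q) (u(Q) = 1/(Q + 1) = 1/(1 + Q))
(22 + 41)*u(-2) = (22 + 41)/(1 - 2) = 63/(-1) = 63*(-1) = -63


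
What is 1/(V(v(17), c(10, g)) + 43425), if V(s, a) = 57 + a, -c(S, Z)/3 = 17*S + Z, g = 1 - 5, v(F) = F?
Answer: 1/42984 ≈ 2.3264e-5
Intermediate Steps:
g = -4
c(S, Z) = -51*S - 3*Z (c(S, Z) = -3*(17*S + Z) = -3*(Z + 17*S) = -51*S - 3*Z)
1/(V(v(17), c(10, g)) + 43425) = 1/((57 + (-51*10 - 3*(-4))) + 43425) = 1/((57 + (-510 + 12)) + 43425) = 1/((57 - 498) + 43425) = 1/(-441 + 43425) = 1/42984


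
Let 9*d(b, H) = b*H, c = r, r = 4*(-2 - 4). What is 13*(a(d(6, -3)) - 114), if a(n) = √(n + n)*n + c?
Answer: -1794 - 52*I ≈ -1794.0 - 52.0*I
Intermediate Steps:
r = -24 (r = 4*(-6) = -24)
c = -24
d(b, H) = H*b/9 (d(b, H) = (b*H)/9 = (H*b)/9 = H*b/9)
a(n) = -24 + √2*n^(3/2) (a(n) = √(n + n)*n - 24 = √(2*n)*n - 24 = (√2*√n)*n - 24 = √2*n^(3/2) - 24 = -24 + √2*n^(3/2))
13*(a(d(6, -3)) - 114) = 13*((-24 + √2*((⅑)*(-3)*6)^(3/2)) - 114) = 13*((-24 + √2*(-2)^(3/2)) - 114) = 13*((-24 + √2*(-2*I*√2)) - 114) = 13*((-24 - 4*I) - 114) = 13*(-138 - 4*I) = -1794 - 52*I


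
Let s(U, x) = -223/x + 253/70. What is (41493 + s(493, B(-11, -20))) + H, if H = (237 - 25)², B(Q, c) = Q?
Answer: 66574883/770 ≈ 86461.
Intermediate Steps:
s(U, x) = 253/70 - 223/x (s(U, x) = -223/x + 253*(1/70) = -223/x + 253/70 = 253/70 - 223/x)
H = 44944 (H = 212² = 44944)
(41493 + s(493, B(-11, -20))) + H = (41493 + (253/70 - 223/(-11))) + 44944 = (41493 + (253/70 - 223*(-1/11))) + 44944 = (41493 + (253/70 + 223/11)) + 44944 = (41493 + 18393/770) + 44944 = 31968003/770 + 44944 = 66574883/770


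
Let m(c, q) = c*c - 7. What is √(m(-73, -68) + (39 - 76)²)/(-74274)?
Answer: -√6691/74274 ≈ -0.0011013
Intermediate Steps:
m(c, q) = -7 + c² (m(c, q) = c² - 7 = -7 + c²)
√(m(-73, -68) + (39 - 76)²)/(-74274) = √((-7 + (-73)²) + (39 - 76)²)/(-74274) = √((-7 + 5329) + (-37)²)*(-1/74274) = √(5322 + 1369)*(-1/74274) = √6691*(-1/74274) = -√6691/74274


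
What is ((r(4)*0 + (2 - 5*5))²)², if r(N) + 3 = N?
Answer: 279841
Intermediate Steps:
r(N) = -3 + N
((r(4)*0 + (2 - 5*5))²)² = (((-3 + 4)*0 + (2 - 5*5))²)² = ((1*0 + (2 - 25))²)² = ((0 - 23)²)² = ((-23)²)² = 529² = 279841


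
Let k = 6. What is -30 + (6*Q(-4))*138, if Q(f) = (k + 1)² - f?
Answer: 43854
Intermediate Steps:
Q(f) = 49 - f (Q(f) = (6 + 1)² - f = 7² - f = 49 - f)
-30 + (6*Q(-4))*138 = -30 + (6*(49 - 1*(-4)))*138 = -30 + (6*(49 + 4))*138 = -30 + (6*53)*138 = -30 + 318*138 = -30 + 43884 = 43854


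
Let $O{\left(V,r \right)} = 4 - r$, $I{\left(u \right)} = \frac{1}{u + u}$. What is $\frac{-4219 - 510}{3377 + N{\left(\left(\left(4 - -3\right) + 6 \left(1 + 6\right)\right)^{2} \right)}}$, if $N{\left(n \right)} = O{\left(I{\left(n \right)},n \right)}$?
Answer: $- \frac{4729}{980} \approx -4.8255$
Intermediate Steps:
$I{\left(u \right)} = \frac{1}{2 u}$
$N{\left(n \right)} = 4 - n$
$\frac{-4219 - 510}{3377 + N{\left(\left(\left(4 - -3\right) + 6 \left(1 + 6\right)\right)^{2} \right)}} = \frac{-4219 - 510}{3377 + \left(4 - \left(\left(4 - -3\right) + 6 \left(1 + 6\right)\right)^{2}\right)} = - \frac{4729}{3377 + \left(4 - \left(\left(4 + 3\right) + 6 \cdot 7\right)^{2}\right)} = - \frac{4729}{3377 + \left(4 - \left(7 + 42\right)^{2}\right)} = - \frac{4729}{3377 + \left(4 - 49^{2}\right)} = - \frac{4729}{3377 + \left(4 - 2401\right)} = - \frac{4729}{3377 - 2397} = - \frac{4729}{980}$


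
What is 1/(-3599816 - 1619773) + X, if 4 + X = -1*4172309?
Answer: -21777759039358/5219589 ≈ -4.1723e+6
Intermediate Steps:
X = -4172313 (X = -4 - 1*4172309 = -4 - 4172309 = -4172313)
1/(-3599816 - 1619773) + X = 1/(-3599816 - 1619773) - 4172313 = 1/(-5219589) - 4172313 = -1/5219589 - 4172313 = -21777759039358/5219589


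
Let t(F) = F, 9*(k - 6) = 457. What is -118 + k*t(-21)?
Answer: -3931/3 ≈ -1310.3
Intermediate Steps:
k = 511/9 (k = 6 + (⅑)*457 = 6 + 457/9 = 511/9 ≈ 56.778)
-118 + k*t(-21) = -118 + (511/9)*(-21) = -118 - 3577/3 = -3931/3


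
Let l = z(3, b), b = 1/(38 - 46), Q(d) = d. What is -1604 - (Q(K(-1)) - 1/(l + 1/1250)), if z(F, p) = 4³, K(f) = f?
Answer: -128240353/80001 ≈ -1603.0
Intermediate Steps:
b = -⅛ (b = 1/(-8) = -⅛ ≈ -0.12500)
z(F, p) = 64
l = 64
-1604 - (Q(K(-1)) - 1/(l + 1/1250)) = -1604 - (-1 - 1/(64 + 1/1250)) = -1604 - (-1 - 1/80001/1250) = -1604 - (-1 - 1*1250/80001) = -1604 - (-1 - 1250/80001) = -1604 - 1*(-81251/80001) = -1604 + 81251/80001 = -128240353/80001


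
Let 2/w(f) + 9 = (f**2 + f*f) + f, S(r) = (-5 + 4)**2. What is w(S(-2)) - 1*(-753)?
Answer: 2258/3 ≈ 752.67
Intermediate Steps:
S(r) = 1 (S(r) = (-1)**2 = 1)
w(f) = 2/(-9 + f + 2*f**2) (w(f) = 2/(-9 + ((f**2 + f*f) + f)) = 2/(-9 + ((f**2 + f**2) + f)) = 2/(-9 + (2*f**2 + f)) = 2/(-9 + (f + 2*f**2)) = 2/(-9 + f + 2*f**2))
w(S(-2)) - 1*(-753) = 2/(-9 + 1 + 2*1**2) - 1*(-753) = 2/(-9 + 1 + 2*1) + 753 = 2/(-9 + 1 + 2) + 753 = 2/(-6) + 753 = 2*(-1/6) + 753 = -1/3 + 753 = 2258/3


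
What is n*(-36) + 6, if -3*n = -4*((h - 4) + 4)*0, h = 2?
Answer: 6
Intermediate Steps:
n = 0 (n = -(-4*((2 - 4) + 4))*0/3 = -(-4*(-2 + 4))*0/3 = -(-4*2)*0/3 = -(-8)*0/3 = -⅓*0 = 0)
n*(-36) + 6 = 0*(-36) + 6 = 0 + 6 = 6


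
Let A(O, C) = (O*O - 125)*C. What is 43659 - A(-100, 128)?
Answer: -1220341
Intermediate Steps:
A(O, C) = C*(-125 + O**2) (A(O, C) = (O**2 - 125)*C = (-125 + O**2)*C = C*(-125 + O**2))
43659 - A(-100, 128) = 43659 - 128*(-125 + (-100)**2) = 43659 - 128*(-125 + 10000) = 43659 - 128*9875 = 43659 - 1*1264000 = 43659 - 1264000 = -1220341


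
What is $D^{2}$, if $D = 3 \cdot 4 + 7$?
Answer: $361$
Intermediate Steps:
$D = 19$ ($D = 12 + 7 = 19$)
$D^{2} = 19^{2} = 361$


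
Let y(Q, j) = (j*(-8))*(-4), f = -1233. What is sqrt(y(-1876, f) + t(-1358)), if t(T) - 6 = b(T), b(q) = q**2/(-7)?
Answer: I*sqrt(302902) ≈ 550.37*I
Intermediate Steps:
b(q) = -q**2/7
t(T) = 6 - T**2/7
y(Q, j) = 32*j (y(Q, j) = -8*j*(-4) = 32*j)
sqrt(y(-1876, f) + t(-1358)) = sqrt(32*(-1233) + (6 - 1/7*(-1358)**2)) = sqrt(-39456 + (6 - 1/7*1844164)) = sqrt(-39456 + (6 - 263452)) = sqrt(-39456 - 263446) = sqrt(-302902) = I*sqrt(302902)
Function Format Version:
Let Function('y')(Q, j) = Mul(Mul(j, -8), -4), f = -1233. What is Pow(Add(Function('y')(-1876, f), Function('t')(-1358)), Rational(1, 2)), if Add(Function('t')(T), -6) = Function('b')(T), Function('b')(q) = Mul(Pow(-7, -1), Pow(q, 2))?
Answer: Mul(I, Pow(302902, Rational(1, 2))) ≈ Mul(550.37, I)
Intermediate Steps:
Function('b')(q) = Mul(Rational(-1, 7), Pow(q, 2))
Function('t')(T) = Add(6, Mul(Rational(-1, 7), Pow(T, 2)))
Function('y')(Q, j) = Mul(32, j) (Function('y')(Q, j) = Mul(Mul(-8, j), -4) = Mul(32, j))
Pow(Add(Function('y')(-1876, f), Function('t')(-1358)), Rational(1, 2)) = Pow(Add(Mul(32, -1233), Add(6, Mul(Rational(-1, 7), Pow(-1358, 2)))), Rational(1, 2)) = Pow(Add(-39456, Add(6, Mul(Rational(-1, 7), 1844164))), Rational(1, 2)) = Pow(Add(-39456, Add(6, -263452)), Rational(1, 2)) = Pow(Add(-39456, -263446), Rational(1, 2)) = Pow(-302902, Rational(1, 2)) = Mul(I, Pow(302902, Rational(1, 2)))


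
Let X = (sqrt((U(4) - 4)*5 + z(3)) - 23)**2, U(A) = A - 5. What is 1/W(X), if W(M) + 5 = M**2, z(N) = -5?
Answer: I/(4*(11477*sqrt(30) + 46379*I)) ≈ 1.9e-6 + 2.5752e-6*I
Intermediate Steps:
U(A) = -5 + A
X = (-23 + I*sqrt(30))**2 (X = (sqrt(((-5 + 4) - 4)*5 - 5) - 23)**2 = (sqrt((-1 - 4)*5 - 5) - 23)**2 = (sqrt(-5*5 - 5) - 23)**2 = (sqrt(-25 - 5) - 23)**2 = (sqrt(-30) - 23)**2 = (I*sqrt(30) - 23)**2 = (-23 + I*sqrt(30))**2 ≈ 499.0 - 251.95*I)
W(M) = -5 + M**2
1/W(X) = 1/(-5 + ((23 - I*sqrt(30))**2)**2) = 1/(-5 + (23 - I*sqrt(30))**4)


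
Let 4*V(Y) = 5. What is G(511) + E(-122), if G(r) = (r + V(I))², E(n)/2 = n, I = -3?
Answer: 4194497/16 ≈ 2.6216e+5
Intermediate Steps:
E(n) = 2*n
V(Y) = 5/4 (V(Y) = (¼)*5 = 5/4)
G(r) = (5/4 + r)² (G(r) = (r + 5/4)² = (5/4 + r)²)
G(511) + E(-122) = (5 + 4*511)²/16 + 2*(-122) = (5 + 2044)²/16 - 244 = (1/16)*2049² - 244 = (1/16)*4198401 - 244 = 4198401/16 - 244 = 4194497/16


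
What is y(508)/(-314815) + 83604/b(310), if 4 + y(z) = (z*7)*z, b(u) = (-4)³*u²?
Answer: -556833648543/96811908800 ≈ -5.7517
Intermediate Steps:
b(u) = -64*u²
y(z) = -4 + 7*z² (y(z) = -4 + (z*7)*z = -4 + (7*z)*z = -4 + 7*z²)
y(508)/(-314815) + 83604/b(310) = (-4 + 7*508²)/(-314815) + 83604/((-64*310²)) = (-4 + 7*258064)*(-1/314815) + 83604/((-64*96100)) = (-4 + 1806448)*(-1/314815) + 83604/(-6150400) = 1806444*(-1/314815) + 83604*(-1/6150400) = -1806444/314815 - 20901/1537600 = -556833648543/96811908800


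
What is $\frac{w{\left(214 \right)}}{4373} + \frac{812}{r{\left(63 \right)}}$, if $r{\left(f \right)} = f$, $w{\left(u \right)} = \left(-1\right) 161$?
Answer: $\frac{505819}{39357} \approx 12.852$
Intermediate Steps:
$w{\left(u \right)} = -161$
$\frac{w{\left(214 \right)}}{4373} + \frac{812}{r{\left(63 \right)}} = - \frac{161}{4373} + \frac{812}{63} = \left(-161\right) \frac{1}{4373} + 812 \cdot \frac{1}{63} = - \frac{161}{4373} + \frac{116}{9} = \frac{505819}{39357}$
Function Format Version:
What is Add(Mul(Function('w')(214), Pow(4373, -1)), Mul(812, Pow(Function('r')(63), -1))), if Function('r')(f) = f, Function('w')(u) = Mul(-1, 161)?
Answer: Rational(505819, 39357) ≈ 12.852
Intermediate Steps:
Function('w')(u) = -161
Add(Mul(Function('w')(214), Pow(4373, -1)), Mul(812, Pow(Function('r')(63), -1))) = Add(Mul(-161, Pow(4373, -1)), Mul(812, Pow(63, -1))) = Add(Mul(-161, Rational(1, 4373)), Mul(812, Rational(1, 63))) = Add(Rational(-161, 4373), Rational(116, 9)) = Rational(505819, 39357)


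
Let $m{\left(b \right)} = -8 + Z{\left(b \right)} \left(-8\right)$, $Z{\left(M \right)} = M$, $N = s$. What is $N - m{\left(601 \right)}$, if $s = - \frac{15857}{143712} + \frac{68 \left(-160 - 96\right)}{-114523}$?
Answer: $\frac{79264000022101}{16458329376} \approx 4816.0$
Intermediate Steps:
$s = \frac{685747285}{16458329376}$ ($s = \left(-15857\right) \frac{1}{143712} + 68 \left(-256\right) \left(- \frac{1}{114523}\right) = - \frac{15857}{143712} - - \frac{17408}{114523} = - \frac{15857}{143712} + \frac{17408}{114523} = \frac{685747285}{16458329376} \approx 0.041666$)
$N = \frac{685747285}{16458329376} \approx 0.041666$
$m{\left(b \right)} = -8 - 8 b$ ($m{\left(b \right)} = -8 + b \left(-8\right) = -8 - 8 b$)
$N - m{\left(601 \right)} = \frac{685747285}{16458329376} - \left(-8 - 4808\right) = \frac{685747285}{16458329376} - -4816 = \frac{685747285}{16458329376} + 4816 = \frac{79264000022101}{16458329376}$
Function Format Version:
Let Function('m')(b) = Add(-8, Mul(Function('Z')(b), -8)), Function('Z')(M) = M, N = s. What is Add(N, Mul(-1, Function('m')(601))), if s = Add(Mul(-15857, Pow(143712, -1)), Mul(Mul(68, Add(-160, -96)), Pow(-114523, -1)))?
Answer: Rational(79264000022101, 16458329376) ≈ 4816.0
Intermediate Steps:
s = Rational(685747285, 16458329376) (s = Add(Mul(-15857, Rational(1, 143712)), Mul(Mul(68, -256), Rational(-1, 114523))) = Add(Rational(-15857, 143712), Mul(-17408, Rational(-1, 114523))) = Add(Rational(-15857, 143712), Rational(17408, 114523)) = Rational(685747285, 16458329376) ≈ 0.041666)
N = Rational(685747285, 16458329376) ≈ 0.041666
Function('m')(b) = Add(-8, Mul(-8, b)) (Function('m')(b) = Add(-8, Mul(b, -8)) = Add(-8, Mul(-8, b)))
Add(N, Mul(-1, Function('m')(601))) = Add(Rational(685747285, 16458329376), Mul(-1, Add(-8, Mul(-8, 601)))) = Add(Rational(685747285, 16458329376), Mul(-1, Add(-8, -4808))) = Add(Rational(685747285, 16458329376), Mul(-1, -4816)) = Add(Rational(685747285, 16458329376), 4816) = Rational(79264000022101, 16458329376)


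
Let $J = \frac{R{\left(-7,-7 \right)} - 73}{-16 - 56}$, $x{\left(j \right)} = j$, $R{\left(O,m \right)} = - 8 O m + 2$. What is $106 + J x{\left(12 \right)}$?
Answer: $\frac{1099}{6} \approx 183.17$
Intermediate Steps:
$R{\left(O,m \right)} = 2 - 8 O m$ ($R{\left(O,m \right)} = - 8 O m + 2 = 2 - 8 O m$)
$J = \frac{463}{72}$ ($J = \frac{\left(2 - \left(-56\right) \left(-7\right)\right) - 73}{-16 - 56} = \frac{\left(2 - 392\right) - 73}{-72} = \left(-390 - 73\right) \left(- \frac{1}{72}\right) = \left(-463\right) \left(- \frac{1}{72}\right) = \frac{463}{72} \approx 6.4306$)
$106 + J x{\left(12 \right)} = 106 + \frac{463}{72} \cdot 12 = 106 + \frac{463}{6} = \frac{1099}{6}$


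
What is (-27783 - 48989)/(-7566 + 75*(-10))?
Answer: 19193/2079 ≈ 9.2318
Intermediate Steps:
(-27783 - 48989)/(-7566 + 75*(-10)) = -76772/(-7566 - 750) = -76772/(-8316) = -76772*(-1/8316) = 19193/2079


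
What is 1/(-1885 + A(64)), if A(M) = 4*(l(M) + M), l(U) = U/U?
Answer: -1/1625 ≈ -0.00061538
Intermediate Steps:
l(U) = 1
A(M) = 4 + 4*M (A(M) = 4*(1 + M) = 4 + 4*M)
1/(-1885 + A(64)) = 1/(-1885 + (4 + 4*64)) = 1/(-1885 + (4 + 256)) = 1/(-1885 + 260) = 1/(-1625) = -1/1625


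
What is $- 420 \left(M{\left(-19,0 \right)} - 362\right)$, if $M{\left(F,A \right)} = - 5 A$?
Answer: $152040$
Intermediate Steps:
$- 420 \left(M{\left(-19,0 \right)} - 362\right) = - 420 \left(\left(-5\right) 0 - 362\right) = - 420 \left(0 - 362\right) = \left(-420\right) \left(-362\right) = 152040$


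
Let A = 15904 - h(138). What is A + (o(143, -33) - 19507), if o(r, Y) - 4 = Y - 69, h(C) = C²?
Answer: -22745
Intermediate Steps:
o(r, Y) = -65 + Y (o(r, Y) = 4 + (Y - 69) = 4 + (-69 + Y) = -65 + Y)
A = -3140 (A = 15904 - 1*138² = 15904 - 1*19044 = 15904 - 19044 = -3140)
A + (o(143, -33) - 19507) = -3140 + ((-65 - 33) - 19507) = -3140 + (-98 - 19507) = -3140 - 19605 = -22745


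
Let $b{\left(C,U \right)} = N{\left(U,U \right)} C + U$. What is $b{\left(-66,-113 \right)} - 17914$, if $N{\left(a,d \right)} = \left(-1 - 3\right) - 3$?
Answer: $-17565$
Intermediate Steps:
$N{\left(a,d \right)} = -7$ ($N{\left(a,d \right)} = -4 - 3 = -7$)
$b{\left(C,U \right)} = U - 7 C$ ($b{\left(C,U \right)} = - 7 C + U = U - 7 C$)
$b{\left(-66,-113 \right)} - 17914 = \left(-113 - -462\right) - 17914 = \left(-113 + 462\right) - 17914 = 349 - 17914 = -17565$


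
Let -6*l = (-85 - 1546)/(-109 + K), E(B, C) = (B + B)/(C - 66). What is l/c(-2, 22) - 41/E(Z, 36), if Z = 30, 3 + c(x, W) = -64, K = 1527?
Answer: 11684107/570036 ≈ 20.497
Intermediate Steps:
c(x, W) = -67 (c(x, W) = -3 - 64 = -67)
E(B, C) = 2*B/(-66 + C) (E(B, C) = (2*B)/(-66 + C) = 2*B/(-66 + C))
l = 1631/8508 (l = -(-85 - 1546)/(6*(-109 + 1527)) = -(-1631)/(6*1418) = -⅙*(-1631/1418) = 1631/8508 ≈ 0.19170)
l/c(-2, 22) - 41/E(Z, 36) = (1631/8508)/(-67) - 41/(2*30/(-66 + 36)) = (1631/8508)*(-1/67) - 41/(2*30/(-30)) = -1631/570036 - 41/(2*30*(-1/30)) = -1631/570036 - 41/(-2) = -1631/570036 - 41*(-½) = -1631/570036 + 41/2 = 11684107/570036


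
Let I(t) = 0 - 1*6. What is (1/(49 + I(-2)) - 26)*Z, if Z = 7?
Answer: -7819/43 ≈ -181.84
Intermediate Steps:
I(t) = -6 (I(t) = 0 - 6 = -6)
(1/(49 + I(-2)) - 26)*Z = (1/(49 - 6) - 26)*7 = (1/43 - 26)*7 = -1117/43*7 = -7819/43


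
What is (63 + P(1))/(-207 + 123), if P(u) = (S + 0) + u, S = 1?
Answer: -65/84 ≈ -0.77381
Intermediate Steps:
P(u) = 1 + u (P(u) = (1 + 0) + u = 1 + u)
(63 + P(1))/(-207 + 123) = (63 + (1 + 1))/(-207 + 123) = (63 + 2)/(-84) = 65*(-1/84) = -65/84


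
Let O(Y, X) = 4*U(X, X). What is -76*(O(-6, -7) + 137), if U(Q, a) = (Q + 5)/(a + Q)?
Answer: -73188/7 ≈ -10455.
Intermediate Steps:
U(Q, a) = (5 + Q)/(Q + a)
O(Y, X) = 2*(5 + X)/X (O(Y, X) = 4*((5 + X)/(X + X)) = 4*((5 + X)/((2*X))) = 4*((1/(2*X))*(5 + X)) = 4*((5 + X)/(2*X)) = 2*(5 + X)/X)
-76*(O(-6, -7) + 137) = -76*((2 + 10/(-7)) + 137) = -76*((2 + 10*(-⅐)) + 137) = -76*((2 - 10/7) + 137) = -76*(4/7 + 137) = -76*963/7 = -73188/7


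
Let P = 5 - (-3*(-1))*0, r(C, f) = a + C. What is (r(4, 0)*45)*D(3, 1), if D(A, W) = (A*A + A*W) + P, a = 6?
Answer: 7650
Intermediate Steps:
r(C, f) = 6 + C
P = 5 (P = 5 - 3*0 = 5 - 1*0 = 5 + 0 = 5)
D(A, W) = 5 + A² + A*W (D(A, W) = (A*A + A*W) + 5 = (A² + A*W) + 5 = 5 + A² + A*W)
(r(4, 0)*45)*D(3, 1) = ((6 + 4)*45)*(5 + 3² + 3*1) = (10*45)*(5 + 9 + 3) = 450*17 = 7650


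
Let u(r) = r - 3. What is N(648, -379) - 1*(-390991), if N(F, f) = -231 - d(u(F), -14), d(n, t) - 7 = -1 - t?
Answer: 390740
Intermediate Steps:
u(r) = -3 + r
d(n, t) = 6 - t (d(n, t) = 7 + (-1 - t) = 6 - t)
N(F, f) = -251 (N(F, f) = -231 - (6 - 1*(-14)) = -231 - (6 + 14) = -231 - 1*20 = -231 - 20 = -251)
N(648, -379) - 1*(-390991) = -251 - 1*(-390991) = -251 + 390991 = 390740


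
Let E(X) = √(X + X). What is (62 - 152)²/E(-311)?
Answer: -4050*I*√622/311 ≈ -324.78*I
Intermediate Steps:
E(X) = √2*√X (E(X) = √(2*X) = √2*√X)
(62 - 152)²/E(-311) = (62 - 152)²/((√2*√(-311))) = (-90)²/((√2*(I*√311))) = 8100/((I*√622)) = 8100*(-I*√622/622) = -4050*I*√622/311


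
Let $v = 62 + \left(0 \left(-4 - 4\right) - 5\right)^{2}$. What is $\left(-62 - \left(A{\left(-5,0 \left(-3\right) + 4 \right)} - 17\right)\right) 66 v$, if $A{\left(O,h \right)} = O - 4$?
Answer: $-206712$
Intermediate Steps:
$A{\left(O,h \right)} = -4 + O$
$v = 87$ ($v = 62 + \left(0 \left(-8\right) - 5\right)^{2} = 62 + \left(0 - 5\right)^{2} = 62 + \left(-5\right)^{2} = 62 + 25 = 87$)
$\left(-62 - \left(A{\left(-5,0 \left(-3\right) + 4 \right)} - 17\right)\right) 66 v = \left(-62 - \left(\left(-4 - 5\right) - 17\right)\right) 66 \cdot 87 = \left(-62 - \left(-9 - 17\right)\right) 66 \cdot 87 = \left(-62 - -26\right) 66 \cdot 87 = \left(-62 + 26\right) 66 \cdot 87 = \left(-36\right) 66 \cdot 87 = \left(-2376\right) 87 = -206712$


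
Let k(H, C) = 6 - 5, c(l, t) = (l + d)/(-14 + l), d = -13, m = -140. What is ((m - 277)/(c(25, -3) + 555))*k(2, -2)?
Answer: -1529/2039 ≈ -0.74988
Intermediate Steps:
c(l, t) = (-13 + l)/(-14 + l) (c(l, t) = (l - 13)/(-14 + l) = (-13 + l)/(-14 + l))
k(H, C) = 1
((m - 277)/(c(25, -3) + 555))*k(2, -2) = ((-140 - 277)/((-13 + 25)/(-14 + 25) + 555))*1 = -417/(12/11 + 555)*1 = -417/6117/11*1 = -417*11/6117*1 = -1529/2039*1 = -1529/2039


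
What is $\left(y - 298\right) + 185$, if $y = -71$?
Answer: $-184$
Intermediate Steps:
$\left(y - 298\right) + 185 = \left(-71 - 298\right) + 185 = -369 + 185 = -184$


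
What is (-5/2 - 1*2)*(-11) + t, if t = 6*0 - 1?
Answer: 97/2 ≈ 48.500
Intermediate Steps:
t = -1 (t = 0 - 1 = -1)
(-5/2 - 1*2)*(-11) + t = (-5/2 - 1*2)*(-11) - 1 = (-5*½ - 2)*(-11) - 1 = (-5/2 - 2)*(-11) - 1 = -9/2*(-11) - 1 = 99/2 - 1 = 97/2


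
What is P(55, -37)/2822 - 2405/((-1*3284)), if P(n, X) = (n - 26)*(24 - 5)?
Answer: 4298197/4633724 ≈ 0.92759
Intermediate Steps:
P(n, X) = -494 + 19*n (P(n, X) = (-26 + n)*19 = -494 + 19*n)
P(55, -37)/2822 - 2405/((-1*3284)) = (-494 + 19*55)/2822 - 2405/((-1*3284)) = (-494 + 1045)*(1/2822) - 2405/(-3284) = 551*(1/2822) - 2405*(-1/3284) = 551/2822 + 2405/3284 = 4298197/4633724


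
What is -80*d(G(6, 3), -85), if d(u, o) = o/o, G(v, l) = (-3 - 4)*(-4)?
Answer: -80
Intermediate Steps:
G(v, l) = 28 (G(v, l) = -7*(-4) = 28)
d(u, o) = 1
-80*d(G(6, 3), -85) = -80*1 = -80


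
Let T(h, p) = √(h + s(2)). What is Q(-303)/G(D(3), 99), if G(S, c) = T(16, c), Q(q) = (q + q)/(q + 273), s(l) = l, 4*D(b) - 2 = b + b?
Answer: 101*√2/30 ≈ 4.7612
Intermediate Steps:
D(b) = ½ + b/2 (D(b) = ½ + (b + b)/4 = ½ + (2*b)/4 = ½ + b/2)
Q(q) = 2*q/(273 + q) (Q(q) = (2*q)/(273 + q) = 2*q/(273 + q))
T(h, p) = √(2 + h) (T(h, p) = √(h + 2) = √(2 + h))
G(S, c) = 3*√2 (G(S, c) = √(2 + 16) = √18 = 3*√2)
Q(-303)/G(D(3), 99) = (2*(-303)/(273 - 303))/((3*√2)) = (2*(-303)/(-30))*(√2/6) = (2*(-303)*(-1/30))*(√2/6) = 101*(√2/6)/5 = 101*√2/30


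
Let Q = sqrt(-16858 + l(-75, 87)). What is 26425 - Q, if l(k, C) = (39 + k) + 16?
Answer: 26425 - I*sqrt(16878) ≈ 26425.0 - 129.92*I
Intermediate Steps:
l(k, C) = 55 + k
Q = I*sqrt(16878) (Q = sqrt(-16858 + (55 - 75)) = sqrt(-16858 - 20) = sqrt(-16878) = I*sqrt(16878) ≈ 129.92*I)
26425 - Q = 26425 - I*sqrt(16878)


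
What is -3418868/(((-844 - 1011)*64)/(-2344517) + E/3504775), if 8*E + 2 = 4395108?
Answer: -16053059414683862800/973792559843 ≈ -1.6485e+7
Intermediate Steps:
E = 2197553/4 (E = -¼ + (⅛)*4395108 = -¼ + 1098777/2 = 2197553/4 ≈ 5.4939e+5)
-3418868/(((-844 - 1011)*64)/(-2344517) + E/3504775) = -3418868/(((-844 - 1011)*64)/(-2344517) + (2197553/4)/3504775) = -3418868/(-1855*64*(-1/2344517) + (2197553/4)*(1/3504775)) = -3418868/(-118720*(-1/2344517) + 2197553/14019100) = -3418868/(16960/334931 + 2197553/14019100) = -3418868/973792559843/4695431182100 = -3418868*4695431182100/973792559843 = -16053059414683862800/973792559843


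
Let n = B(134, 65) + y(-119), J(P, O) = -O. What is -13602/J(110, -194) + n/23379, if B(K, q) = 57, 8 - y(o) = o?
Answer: -158982731/2267763 ≈ -70.105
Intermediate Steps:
y(o) = 8 - o
n = 184 (n = 57 + (8 - 1*(-119)) = 57 + (8 + 119) = 57 + 127 = 184)
-13602/J(110, -194) + n/23379 = -13602/((-1*(-194))) + 184/23379 = -13602/194 + 184*(1/23379) = -13602*1/194 + 184/23379 = -6801/97 + 184/23379 = -158982731/2267763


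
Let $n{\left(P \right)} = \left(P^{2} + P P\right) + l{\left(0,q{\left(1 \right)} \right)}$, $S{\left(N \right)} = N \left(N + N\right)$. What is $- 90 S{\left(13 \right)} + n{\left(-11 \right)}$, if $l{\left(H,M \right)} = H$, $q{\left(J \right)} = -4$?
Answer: $-30178$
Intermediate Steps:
$S{\left(N \right)} = 2 N^{2}$ ($S{\left(N \right)} = N 2 N = 2 N^{2}$)
$n{\left(P \right)} = 2 P^{2}$ ($n{\left(P \right)} = \left(P^{2} + P P\right) + 0 = \left(P^{2} + P^{2}\right) + 0 = 2 P^{2} + 0 = 2 P^{2}$)
$- 90 S{\left(13 \right)} + n{\left(-11 \right)} = - 90 \cdot 2 \cdot 13^{2} + 2 \left(-11\right)^{2} = - 90 \cdot 2 \cdot 169 + 2 \cdot 121 = \left(-90\right) 338 + 242 = -30420 + 242 = -30178$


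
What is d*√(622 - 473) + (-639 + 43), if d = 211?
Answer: -596 + 211*√149 ≈ 1979.6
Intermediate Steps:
d*√(622 - 473) + (-639 + 43) = 211*√(622 - 473) + (-639 + 43) = 211*√149 - 596 = -596 + 211*√149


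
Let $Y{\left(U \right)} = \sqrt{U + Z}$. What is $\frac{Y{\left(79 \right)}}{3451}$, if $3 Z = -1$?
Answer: $\frac{2 \sqrt{177}}{10353} \approx 0.0025701$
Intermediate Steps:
$Z = - \frac{1}{3}$ ($Z = \frac{1}{3} \left(-1\right) = - \frac{1}{3} \approx -0.33333$)
$Y{\left(U \right)} = \sqrt{- \frac{1}{3} + U}$ ($Y{\left(U \right)} = \sqrt{U - \frac{1}{3}} = \sqrt{- \frac{1}{3} + U}$)
$\frac{Y{\left(79 \right)}}{3451} = \frac{\frac{1}{3} \sqrt{-3 + 9 \cdot 79}}{3451} = \frac{\sqrt{-3 + 711}}{3} \cdot \frac{1}{3451} = \frac{\sqrt{708}}{3} \cdot \frac{1}{3451} = \frac{2 \sqrt{177}}{3} \cdot \frac{1}{3451} = \frac{2 \sqrt{177}}{10353}$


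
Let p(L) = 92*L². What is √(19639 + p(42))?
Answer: √181927 ≈ 426.53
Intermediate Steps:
√(19639 + p(42)) = √(19639 + 92*42²) = √(19639 + 92*1764) = √(19639 + 162288) = √181927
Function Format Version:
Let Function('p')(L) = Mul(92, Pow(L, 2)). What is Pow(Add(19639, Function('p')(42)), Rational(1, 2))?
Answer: Pow(181927, Rational(1, 2)) ≈ 426.53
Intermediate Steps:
Pow(Add(19639, Function('p')(42)), Rational(1, 2)) = Pow(Add(19639, Mul(92, Pow(42, 2))), Rational(1, 2)) = Pow(Add(19639, Mul(92, 1764)), Rational(1, 2)) = Pow(Add(19639, 162288), Rational(1, 2)) = Pow(181927, Rational(1, 2))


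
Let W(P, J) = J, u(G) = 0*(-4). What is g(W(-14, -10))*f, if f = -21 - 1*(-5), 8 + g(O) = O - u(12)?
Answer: 288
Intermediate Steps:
u(G) = 0
g(O) = -8 + O (g(O) = -8 + (O - 1*0) = -8 + (O + 0) = -8 + O)
f = -16 (f = -21 + 5 = -16)
g(W(-14, -10))*f = (-8 - 10)*(-16) = -18*(-16) = 288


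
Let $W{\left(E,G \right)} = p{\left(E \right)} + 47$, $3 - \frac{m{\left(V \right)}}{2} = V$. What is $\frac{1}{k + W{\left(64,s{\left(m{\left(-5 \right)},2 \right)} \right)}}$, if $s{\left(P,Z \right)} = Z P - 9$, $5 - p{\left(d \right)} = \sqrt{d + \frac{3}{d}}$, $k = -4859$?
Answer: $- \frac{307648}{1478859837} + \frac{8 \sqrt{4099}}{1478859837} \approx -0.00020768$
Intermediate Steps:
$m{\left(V \right)} = 6 - 2 V$
$p{\left(d \right)} = 5 - \sqrt{d + \frac{3}{d}}$
$s{\left(P,Z \right)} = -9 + P Z$ ($s{\left(P,Z \right)} = P Z - 9 = -9 + P Z$)
$W{\left(E,G \right)} = 52 - \sqrt{E + \frac{3}{E}}$ ($W{\left(E,G \right)} = \left(5 - \sqrt{E + \frac{3}{E}}\right) + 47 = 52 - \sqrt{E + \frac{3}{E}}$)
$\frac{1}{k + W{\left(64,s{\left(m{\left(-5 \right)},2 \right)} \right)}} = \frac{1}{-4859 + \left(52 - \sqrt{64 + \frac{3}{64}}\right)} = \frac{1}{-4859 + \left(52 - \sqrt{\frac{4099}{64}}\right)} = \frac{1}{-4859 + \left(52 - \frac{\sqrt{4099}}{8}\right)} = \frac{1}{-4807 - \frac{\sqrt{4099}}{8}}$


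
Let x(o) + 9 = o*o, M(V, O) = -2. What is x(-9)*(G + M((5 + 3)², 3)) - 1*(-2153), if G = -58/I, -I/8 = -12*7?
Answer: 28039/14 ≈ 2002.8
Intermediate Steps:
I = 672 (I = -(-96)*7 = -8*(-84) = 672)
x(o) = -9 + o² (x(o) = -9 + o*o = -9 + o²)
G = -29/336 (G = -58/672 = -58*1/672 = -29/336 ≈ -0.086310)
x(-9)*(G + M((5 + 3)², 3)) - 1*(-2153) = (-9 + (-9)²)*(-29/336 - 2) - 1*(-2153) = (-9 + 81)*(-701/336) + 2153 = 72*(-701/336) + 2153 = -2103/14 + 2153 = 28039/14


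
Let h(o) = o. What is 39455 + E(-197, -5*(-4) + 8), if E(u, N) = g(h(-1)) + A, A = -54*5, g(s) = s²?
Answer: 39186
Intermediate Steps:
A = -270
E(u, N) = -269 (E(u, N) = (-1)² - 270 = 1 - 270 = -269)
39455 + E(-197, -5*(-4) + 8) = 39455 - 269 = 39186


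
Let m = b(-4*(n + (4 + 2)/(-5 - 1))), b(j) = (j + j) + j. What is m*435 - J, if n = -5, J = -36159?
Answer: 67479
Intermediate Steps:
b(j) = 3*j (b(j) = 2*j + j = 3*j)
m = 72 (m = 3*(-4*(-5 + (4 + 2)/(-5 - 1))) = 3*(-4*(-5 + 6/(-6))) = 3*(-4*(-5 + 6*(-⅙))) = 3*(-4*(-5 - 1)) = 3*(-4*(-6)) = 3*24 = 72)
m*435 - J = 72*435 - 1*(-36159) = 31320 + 36159 = 67479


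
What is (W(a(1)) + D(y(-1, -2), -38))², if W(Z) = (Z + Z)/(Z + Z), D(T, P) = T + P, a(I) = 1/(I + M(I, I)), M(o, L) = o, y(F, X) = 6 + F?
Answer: 1024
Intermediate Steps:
a(I) = 1/(2*I) (a(I) = 1/(I + I) = 1/(2*I))
D(T, P) = P + T
W(Z) = 1 (W(Z) = (2*Z)/((2*Z)) = (2*Z)*(1/(2*Z)) = 1)
(W(a(1)) + D(y(-1, -2), -38))² = (1 + (-38 + (6 - 1)))² = (1 + (-38 + 5))² = (1 - 33)² = (-32)² = 1024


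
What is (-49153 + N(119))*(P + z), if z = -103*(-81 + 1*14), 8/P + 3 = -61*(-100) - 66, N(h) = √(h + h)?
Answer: -2045744861667/6031 + 41619939*√238/6031 ≈ -3.3910e+8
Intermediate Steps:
N(h) = √2*√h (N(h) = √(2*h) = √2*√h)
P = 8/6031 (P = 8/(-3 + (-61*(-100) - 66)) = 8/(-3 + (6100 - 66)) = 8/(-3 + 6034) = 8/6031 ≈ 0.0013265)
z = 6901 (z = -103*(-81 + 14) = -103*(-67) = 6901)
(-49153 + N(119))*(P + z) = (-49153 + √2*√119)*(8/6031 + 6901) = (-49153 + √238)*(41619939/6031) = -2045744861667/6031 + 41619939*√238/6031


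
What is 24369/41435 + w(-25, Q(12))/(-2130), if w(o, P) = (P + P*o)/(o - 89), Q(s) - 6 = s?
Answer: 32774337/55895815 ≈ 0.58635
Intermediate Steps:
Q(s) = 6 + s
w(o, P) = (P + P*o)/(-89 + o)
24369/41435 + w(-25, Q(12))/(-2130) = 24369/41435 + ((6 + 12)*(1 - 25)/(-89 - 25))/(-2130) = 24369*(1/41435) + (18*(-24)/(-114))*(-1/2130) = 24369/41435 + (18*(-1/114)*(-24))*(-1/2130) = 24369/41435 + (72/19)*(-1/2130) = 24369/41435 - 12/6745 = 32774337/55895815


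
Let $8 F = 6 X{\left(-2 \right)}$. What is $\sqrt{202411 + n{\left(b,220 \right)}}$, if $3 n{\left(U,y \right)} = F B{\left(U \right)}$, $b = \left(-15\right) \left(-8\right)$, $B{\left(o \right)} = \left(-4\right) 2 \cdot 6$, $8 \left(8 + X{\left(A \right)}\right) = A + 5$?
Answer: $\frac{\sqrt{810010}}{2} \approx 450.0$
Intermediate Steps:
$X{\left(A \right)} = - \frac{59}{8} + \frac{A}{8}$ ($X{\left(A \right)} = -8 + \frac{A + 5}{8} = -8 + \frac{5 + A}{8} = -8 + \left(\frac{5}{8} + \frac{A}{8}\right) = - \frac{59}{8} + \frac{A}{8}$)
$B{\left(o \right)} = -48$ ($B{\left(o \right)} = \left(-8\right) 6 = -48$)
$F = - \frac{183}{32}$ ($F = \frac{6 \left(- \frac{59}{8} + \frac{1}{8} \left(-2\right)\right)}{8} = \frac{6 \left(- \frac{59}{8} - \frac{1}{4}\right)}{8} = \frac{6 \left(- \frac{61}{8}\right)}{8} = \frac{1}{8} \left(- \frac{183}{4}\right) = - \frac{183}{32} \approx -5.7188$)
$b = 120$
$n{\left(U,y \right)} = \frac{183}{2}$ ($n{\left(U,y \right)} = \frac{\left(- \frac{183}{32}\right) \left(-48\right)}{3} = \frac{1}{3} \cdot \frac{549}{2} = \frac{183}{2}$)
$\sqrt{202411 + n{\left(b,220 \right)}} = \sqrt{202411 + \frac{183}{2}} = \sqrt{\frac{405005}{2}} = \frac{\sqrt{810010}}{2}$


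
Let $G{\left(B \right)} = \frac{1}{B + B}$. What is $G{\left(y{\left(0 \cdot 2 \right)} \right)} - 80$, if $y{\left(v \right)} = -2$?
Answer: $- \frac{321}{4} \approx -80.25$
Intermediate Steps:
$G{\left(B \right)} = \frac{1}{2 B}$
$G{\left(y{\left(0 \cdot 2 \right)} \right)} - 80 = \frac{1}{2 \left(-2\right)} - 80 = \frac{1}{2} \left(- \frac{1}{2}\right) - 80 = - \frac{1}{4} - 80 = - \frac{321}{4}$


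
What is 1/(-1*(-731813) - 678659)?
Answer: 1/53154 ≈ 1.8813e-5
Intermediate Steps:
1/(-1*(-731813) - 678659) = 1/(731813 - 678659) = 1/53154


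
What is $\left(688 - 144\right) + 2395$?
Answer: $2939$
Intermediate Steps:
$\left(688 - 144\right) + 2395 = 544 + 2395 = 2939$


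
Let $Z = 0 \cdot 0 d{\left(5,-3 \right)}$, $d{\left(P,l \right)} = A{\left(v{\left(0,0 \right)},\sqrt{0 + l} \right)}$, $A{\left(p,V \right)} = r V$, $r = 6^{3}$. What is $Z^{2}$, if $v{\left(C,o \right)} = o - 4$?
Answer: $0$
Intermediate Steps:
$r = 216$
$v{\left(C,o \right)} = -4 + o$ ($v{\left(C,o \right)} = o - 4 = -4 + o$)
$A{\left(p,V \right)} = 216 V$
$d{\left(P,l \right)} = 216 \sqrt{l}$ ($d{\left(P,l \right)} = 216 \sqrt{0 + l} = 216 \sqrt{l}$)
$Z = 0$ ($Z = 0 \cdot 0 \cdot 216 \sqrt{-3} = 0 \cdot 216 i \sqrt{3} = 0$)
$Z^{2} = 0^{2} = 0$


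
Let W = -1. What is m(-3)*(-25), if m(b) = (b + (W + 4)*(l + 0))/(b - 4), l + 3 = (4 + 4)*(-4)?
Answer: -2700/7 ≈ -385.71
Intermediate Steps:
l = -35 (l = -3 + (4 + 4)*(-4) = -3 + 8*(-4) = -3 - 32 = -35)
m(b) = (-105 + b)/(-4 + b) (m(b) = (b + (-1 + 4)*(-35 + 0))/(b - 4) = (b + 3*(-35))/(-4 + b) = (b - 105)/(-4 + b) = (-105 + b)/(-4 + b))
m(-3)*(-25) = ((-105 - 3)/(-4 - 3))*(-25) = (-108/(-7))*(-25) = -⅐*(-108)*(-25) = (108/7)*(-25) = -2700/7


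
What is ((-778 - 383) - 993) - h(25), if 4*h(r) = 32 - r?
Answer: -8623/4 ≈ -2155.8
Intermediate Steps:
h(r) = 8 - r/4 (h(r) = (32 - r)/4 = 8 - r/4)
((-778 - 383) - 993) - h(25) = ((-778 - 383) - 993) - (8 - ¼*25) = (-1161 - 993) - (8 - 25/4) = -2154 - 1*7/4 = -2154 - 7/4 = -8623/4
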